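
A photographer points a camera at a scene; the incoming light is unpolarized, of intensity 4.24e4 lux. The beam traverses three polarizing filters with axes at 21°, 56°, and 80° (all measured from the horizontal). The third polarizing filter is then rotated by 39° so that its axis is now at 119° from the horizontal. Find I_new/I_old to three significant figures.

I_new/I_old ≈ 0.247

Before rotation:
Unpolarized light through the first polarizer → I₁ = ½ I₀, now polarized at 21°.
I₂ = I₁ cos²(56° − 21°) = 0.5 I₀ · cos²(35°) = 0.3355 I₀.
I₃ = I₂ cos²(80° − 56°) = 0.3355 I₀ · cos²(24°) = 0.28 I₀.
After rotation:
Unpolarized light through the first polarizer → I₁ = ½ I₀, now polarized at 21°.
I₂ = I₁ cos²(56° − 21°) = 0.5 I₀ · cos²(35°) = 0.3355 I₀.
I₃ = I₂ cos²(119° − 56°) = 0.3355 I₀ · cos²(63°) = 0.06915 I₀.
Ratio = 0.06915 / 0.28 = 0.247.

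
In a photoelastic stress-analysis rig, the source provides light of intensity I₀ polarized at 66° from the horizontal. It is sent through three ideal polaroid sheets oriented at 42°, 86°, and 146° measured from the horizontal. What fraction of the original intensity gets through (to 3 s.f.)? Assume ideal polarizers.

I₁ = I₀ cos²(42° − 66°) = I₀ cos²(24°) = 0.8346 I₀.
I₂ = I₁ cos²(86° − 42°) = 0.8346 I₀ · cos²(44°) = 0.4318 I₀.
I₃ = I₂ cos²(146° − 86°) = 0.4318 I₀ · cos²(60°) = 0.108 I₀.
Transmitted fraction = 0.108.

≈ 0.108 I₀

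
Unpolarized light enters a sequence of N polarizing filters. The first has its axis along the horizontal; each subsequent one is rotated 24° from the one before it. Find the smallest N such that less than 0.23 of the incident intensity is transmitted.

N = 6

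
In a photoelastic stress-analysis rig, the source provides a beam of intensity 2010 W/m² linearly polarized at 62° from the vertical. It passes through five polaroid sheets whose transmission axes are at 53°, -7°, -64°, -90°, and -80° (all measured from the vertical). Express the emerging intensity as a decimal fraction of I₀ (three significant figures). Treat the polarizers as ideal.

I/I₀ ≈ 0.0567

I₁ = 2010 W/m² · cos²(9°) = 1961 W/m².
I₂ = I₁ · cos²(60°) = 1961 · 0.25 = 490.2 W/m².
I₃ = I₂ · cos²(57°) = 490.2 · 0.2966 = 145.4 W/m².
I₄ = I₃ · cos²(26°) = 145.4 · 0.8078 = 117.5 W/m².
I₅ = I₄ · cos²(10°) = 117.5 · 0.9698 = 113.9 W/m².
Transmitted fraction = 0.05668.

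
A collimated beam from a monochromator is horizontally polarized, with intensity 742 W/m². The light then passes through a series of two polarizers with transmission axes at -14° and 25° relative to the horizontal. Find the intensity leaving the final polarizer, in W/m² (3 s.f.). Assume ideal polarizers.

I ≈ 422 W/m²

By Malus's law, I₁ = 742 W/m² · cos²(14°) = 698.6 W/m².
I₂ = I₁ · cos²(39°) = 698.6 · 0.604 = 421.9 W/m².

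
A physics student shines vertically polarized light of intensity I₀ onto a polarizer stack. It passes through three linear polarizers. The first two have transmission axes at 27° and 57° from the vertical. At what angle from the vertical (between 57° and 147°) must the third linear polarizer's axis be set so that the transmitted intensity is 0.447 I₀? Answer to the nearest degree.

I₁ = I₀ cos²(27° − 0°) = I₀ cos²(27°) = 0.7939 I₀.
I₂ = I₁ cos²(57° − 27°) = 0.7939 I₀ · cos²(30°) = 0.5954 I₀.
Need I₃/I₀ = 0.447, so cos²(θ − 57°) = 0.447 / 0.5954 = 0.7507.
θ − 57° = arccos(√0.7507) = 30.0°, giving θ ≈ 57 + 30.0 = 87.0°.

θ ≈ 87°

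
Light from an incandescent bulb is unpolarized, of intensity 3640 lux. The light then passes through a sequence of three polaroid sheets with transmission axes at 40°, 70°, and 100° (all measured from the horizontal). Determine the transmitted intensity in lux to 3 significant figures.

Unpolarized light through the first polarizer → I₁ = 3640 lux/2 = 1820 lux, polarized at 40°.
I₂ = I₁ · cos²(30°) = 1820 · 0.75 = 1365 lux.
I₃ = I₂ · cos²(30°) = 1365 · 0.75 = 1024 lux.

I ≈ 1020 lux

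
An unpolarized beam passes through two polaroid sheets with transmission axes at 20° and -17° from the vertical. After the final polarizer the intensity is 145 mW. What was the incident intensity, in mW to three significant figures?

I₀ ≈ 455 mW

Unpolarized light through the first polarizer → I₁ = ½ I₀, now polarized at 20°.
I₂ = I₁ cos²(-17° − 20°) = 0.5 I₀ · cos²(37°) = 0.3189 I₀.
So 145 mW = 0.3189 I₀, giving I₀ = 145/0.3189 = 454.7 mW.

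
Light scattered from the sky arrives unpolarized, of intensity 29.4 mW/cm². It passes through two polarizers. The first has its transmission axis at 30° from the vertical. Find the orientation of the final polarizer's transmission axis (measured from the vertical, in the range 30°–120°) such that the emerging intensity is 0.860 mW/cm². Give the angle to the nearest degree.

θ ≈ 106°

Unpolarized light through the first polarizer → I₁ = ½ I₀, now polarized at 30°.
Target fraction: 0.860 / 29.4 mW/cm² = 0.02925 of I₀.
Need I₂/I₀ = 0.02925, so cos²(θ − 30°) = 0.02925 / 0.5 = 0.0585.
θ − 30° = arccos(√0.0585) = 76.0°, giving θ ≈ 30 + 76.0 = 106.0°.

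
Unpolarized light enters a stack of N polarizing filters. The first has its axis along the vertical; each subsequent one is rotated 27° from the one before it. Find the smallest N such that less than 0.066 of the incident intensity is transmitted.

N = 10

First polarizer halves the unpolarized light: factor 1/2.
Each further stage multiplies by cos²(27°) = 0.7939.
After N polarizers: T = 0.5·0.7939^(N−1). Require T < 0.066 ⇒ N−1 > ln(0.066/0.5)/ln(0.7939) = 8.77, so N−1 ≥ 9 and N = 10.
Check: N=10 gives T = 0.06264 < 0.066; N=9 gives T = 0.0789.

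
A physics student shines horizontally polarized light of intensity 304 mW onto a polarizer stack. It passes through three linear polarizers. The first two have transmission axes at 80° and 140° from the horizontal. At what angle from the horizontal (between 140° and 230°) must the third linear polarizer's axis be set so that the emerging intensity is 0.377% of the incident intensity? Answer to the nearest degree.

θ ≈ 185°

By Malus's law, I₁ = I₀ cos²(80° − 0°) = I₀ cos²(80°) = 0.03015 I₀.
I₂ = I₁ cos²(140° − 80°) = 0.03015 I₀ · cos²(60°) = 0.007538 I₀.
Need I₃/I₀ = 0.00377, so cos²(θ − 140°) = 0.00377 / 0.007538 = 0.5001.
θ − 140° = arccos(√0.5001) = 45.0°, giving θ ≈ 140 + 45.0 = 185.0°.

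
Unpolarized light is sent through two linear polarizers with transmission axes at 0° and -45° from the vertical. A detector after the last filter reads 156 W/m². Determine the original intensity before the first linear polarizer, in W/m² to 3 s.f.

I₀ ≈ 624 W/m²

Unpolarized light through the first polarizer → I₁ = ½ I₀, now polarized at 0°.
I₂ = I₁ cos²(-45° − 0°) = 0.5 I₀ · cos²(45°) = 0.25 I₀.
So 156 W/m² = 0.25 I₀, giving I₀ = 156/0.25 = 624 W/m².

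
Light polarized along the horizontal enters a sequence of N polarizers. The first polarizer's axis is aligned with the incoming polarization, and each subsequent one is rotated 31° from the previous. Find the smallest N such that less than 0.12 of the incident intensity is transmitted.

N = 8

First polarizer is aligned with the polarization: full transmission.
Each further stage multiplies by cos²(31°) = 0.7347.
After N polarizers: T = 0.7347^(N−1). Require T < 0.12 ⇒ N−1 > ln(0.12)/ln(0.7347) = 6.88, so N−1 ≥ 7 and N = 8.
Check: N=8 gives T = 0.1156 < 0.12; N=7 gives T = 0.1573.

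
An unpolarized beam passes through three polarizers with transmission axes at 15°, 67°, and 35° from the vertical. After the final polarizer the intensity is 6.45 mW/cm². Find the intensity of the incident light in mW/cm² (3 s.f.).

Unpolarized light through the first polarizer → I₁ = ½ I₀, now polarized at 15°.
I₂ = I₁ cos²(67° − 15°) = 0.5 I₀ · cos²(52°) = 0.1895 I₀.
I₃ = I₂ cos²(35° − 67°) = 0.1895 I₀ · cos²(32°) = 0.1363 I₀.
So 6.45 mW/cm² = 0.1363 I₀, giving I₀ = 6.45/0.1363 = 47.32 mW/cm².

I₀ ≈ 47.3 mW/cm²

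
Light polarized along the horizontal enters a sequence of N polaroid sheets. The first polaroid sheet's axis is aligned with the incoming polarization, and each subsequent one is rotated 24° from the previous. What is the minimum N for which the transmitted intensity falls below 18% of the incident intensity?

N = 11

First polarizer is aligned with the polarization: full transmission.
Each further stage multiplies by cos²(24°) = 0.8346.
After N polarizers: T = 0.8346^(N−1). Require T < 0.18 ⇒ N−1 > ln(0.18)/ln(0.8346) = 9.48, so N−1 ≥ 10 and N = 11.
Check: N=11 gives T = 0.1639 < 0.18; N=10 gives T = 0.1964.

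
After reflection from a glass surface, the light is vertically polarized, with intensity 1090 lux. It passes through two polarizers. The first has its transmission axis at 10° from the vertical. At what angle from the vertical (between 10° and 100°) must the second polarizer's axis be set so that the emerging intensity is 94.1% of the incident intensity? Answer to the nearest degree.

θ ≈ 20°

By Malus's law, I₁ = I₀ cos²(10° − 0°) = I₀ cos²(10°) = 0.9698 I₀.
Need I₂/I₀ = 0.941, so cos²(θ − 10°) = 0.941 / 0.9698 = 0.9703.
θ − 10° = arccos(√0.9703) = 9.9°, giving θ ≈ 10 + 9.9 = 19.9°.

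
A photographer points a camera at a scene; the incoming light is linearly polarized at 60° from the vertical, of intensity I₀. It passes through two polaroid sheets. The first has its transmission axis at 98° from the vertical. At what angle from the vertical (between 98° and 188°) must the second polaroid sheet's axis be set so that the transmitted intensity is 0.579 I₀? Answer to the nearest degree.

θ ≈ 113°

By Malus's law, I₁ = I₀ cos²(98° − 60°) = I₀ cos²(38°) = 0.621 I₀.
Need I₂/I₀ = 0.579, so cos²(θ − 98°) = 0.579 / 0.621 = 0.9324.
θ − 98° = arccos(√0.9324) = 15.1°, giving θ ≈ 98 + 15.1 = 113.1°.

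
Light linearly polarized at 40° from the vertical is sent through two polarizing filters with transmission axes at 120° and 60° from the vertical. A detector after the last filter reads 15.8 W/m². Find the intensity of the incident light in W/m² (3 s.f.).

I₀ ≈ 2100 W/m²

By Malus's law, I₁ = I₀ cos²(120° − 40°) = I₀ cos²(80°) = 0.03015 I₀.
I₂ = I₁ cos²(60° − 120°) = 0.03015 I₀ · cos²(60°) = 0.007538 I₀.
So 15.8 W/m² = 0.007538 I₀, giving I₀ = 15.8/0.007538 = 2096 W/m².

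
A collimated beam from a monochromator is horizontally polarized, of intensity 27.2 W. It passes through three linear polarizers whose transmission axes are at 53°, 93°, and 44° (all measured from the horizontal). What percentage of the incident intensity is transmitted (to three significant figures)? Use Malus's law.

≈ 9.15%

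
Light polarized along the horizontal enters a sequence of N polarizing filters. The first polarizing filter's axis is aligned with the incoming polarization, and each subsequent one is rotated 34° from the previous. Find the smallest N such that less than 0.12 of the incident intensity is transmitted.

First polarizer is aligned with the polarization: full transmission.
Each further stage multiplies by cos²(34°) = 0.6873.
After N polarizers: T = 0.6873^(N−1). Require T < 0.12 ⇒ N−1 > ln(0.12)/ln(0.6873) = 5.65, so N−1 ≥ 6 and N = 7.
Check: N=7 gives T = 0.1054 < 0.12; N=6 gives T = 0.1534.

N = 7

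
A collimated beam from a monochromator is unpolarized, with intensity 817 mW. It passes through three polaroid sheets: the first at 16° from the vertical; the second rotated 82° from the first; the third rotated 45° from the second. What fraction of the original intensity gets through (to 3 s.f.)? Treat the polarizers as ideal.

Unpolarized light through the first polarizer → I₁ = 817 mW/2 = 408.5 mW, polarized at 16°.
I₂ = I₁ · cos²(82°) = 408.5 · 0.01937 = 7.912 mW.
I₃ = I₂ · cos²(45°) = 7.912 · 0.5 = 3.956 mW.
Transmitted fraction = 0.004842.

I/I₀ ≈ 0.00484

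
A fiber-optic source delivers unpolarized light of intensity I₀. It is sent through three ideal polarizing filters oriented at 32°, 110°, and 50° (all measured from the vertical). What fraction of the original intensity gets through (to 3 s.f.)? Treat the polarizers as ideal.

Unpolarized light through the first polarizer → I₁ = ½ I₀, now polarized at 32°.
I₂ = I₁ cos²(110° − 32°) = 0.5 I₀ · cos²(78°) = 0.02161 I₀.
I₃ = I₂ cos²(50° − 110°) = 0.02161 I₀ · cos²(60°) = 0.005403 I₀.
Transmitted fraction = 0.005403.

≈ 0.00540 I₀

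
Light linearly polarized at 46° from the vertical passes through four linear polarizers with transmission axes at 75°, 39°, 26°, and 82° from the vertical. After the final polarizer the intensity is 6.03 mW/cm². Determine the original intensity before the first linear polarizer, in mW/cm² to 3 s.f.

I₀ ≈ 40.6 mW/cm²

I₁ = I₀ cos²(75° − 46°) = I₀ cos²(29°) = 0.765 I₀.
I₂ = I₁ cos²(39° − 75°) = 0.765 I₀ · cos²(36°) = 0.5007 I₀.
I₃ = I₂ cos²(26° − 39°) = 0.5007 I₀ · cos²(13°) = 0.4753 I₀.
I₄ = I₃ cos²(82° − 26°) = 0.4753 I₀ · cos²(56°) = 0.1486 I₀.
So 6.03 mW/cm² = 0.1486 I₀, giving I₀ = 6.03/0.1486 = 40.57 mW/cm².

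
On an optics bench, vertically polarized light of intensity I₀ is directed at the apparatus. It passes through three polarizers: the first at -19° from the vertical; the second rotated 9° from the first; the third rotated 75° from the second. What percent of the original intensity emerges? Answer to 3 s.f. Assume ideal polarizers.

≈ 5.84%

I₁ = I₀ cos²(-19° − 0°) = I₀ cos²(19°) = 0.894 I₀.
I₂ = I₁ cos²(9°) = 0.894 · 0.9755 I₀ = 0.8721 I₀.
I₃ = I₂ cos²(75°) = 0.8721 · 0.06699 I₀ = 0.05842 I₀.
That is 5.842% of the incident intensity.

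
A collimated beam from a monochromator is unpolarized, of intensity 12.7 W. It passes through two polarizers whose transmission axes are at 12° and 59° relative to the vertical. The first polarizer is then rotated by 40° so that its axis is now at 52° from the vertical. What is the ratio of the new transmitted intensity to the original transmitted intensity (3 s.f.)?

Before rotation:
Unpolarized light through the first polarizer → I₁ = ½ I₀, now polarized at 12°.
I₂ = I₁ cos²(59° − 12°) = 0.5 I₀ · cos²(47°) = 0.2326 I₀.
After rotation:
Unpolarized light through the first polarizer → I₁ = ½ I₀, now polarized at 52°.
I₂ = I₁ cos²(59° − 52°) = 0.5 I₀ · cos²(7°) = 0.4926 I₀.
Ratio = 0.4926 / 0.2326 = 2.118.

I_new/I_old ≈ 2.12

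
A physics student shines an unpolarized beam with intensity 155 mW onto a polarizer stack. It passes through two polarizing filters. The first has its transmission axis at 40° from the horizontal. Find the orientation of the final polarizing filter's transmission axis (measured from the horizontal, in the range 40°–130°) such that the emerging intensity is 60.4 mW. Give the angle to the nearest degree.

Unpolarized light through the first polarizer → I₁ = ½ I₀, now polarized at 40°.
Target fraction: 60.4 / 155 mW = 0.3897 of I₀.
Need I₂/I₀ = 0.3897, so cos²(θ − 40°) = 0.3897 / 0.5 = 0.7794.
θ − 40° = arccos(√0.7794) = 28.0°, giving θ ≈ 40 + 28.0 = 68.0°.

θ ≈ 68°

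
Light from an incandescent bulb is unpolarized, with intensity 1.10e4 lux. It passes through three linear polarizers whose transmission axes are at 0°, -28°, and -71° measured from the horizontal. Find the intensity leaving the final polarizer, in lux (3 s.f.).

Unpolarized light through the first polarizer → I₁ = 1.10e4 lux/2 = 5500 lux, polarized at 0°.
I₂ = I₁ · cos²(28°) = 5500 · 0.7796 = 4288 lux.
I₃ = I₂ · cos²(43°) = 4288 · 0.5349 = 2293 lux.

I ≈ 2290 lux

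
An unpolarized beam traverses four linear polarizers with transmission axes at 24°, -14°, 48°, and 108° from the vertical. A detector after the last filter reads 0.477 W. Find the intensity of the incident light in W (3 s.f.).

I₀ ≈ 27.9 W

Unpolarized light through the first polarizer → I₁ = ½ I₀, now polarized at 24°.
I₂ = I₁ cos²(-14° − 24°) = 0.5 I₀ · cos²(38°) = 0.3105 I₀.
I₃ = I₂ cos²(48° + 14°) = 0.3105 I₀ · cos²(62°) = 0.06843 I₀.
I₄ = I₃ cos²(108° − 48°) = 0.06843 I₀ · cos²(60°) = 0.01711 I₀.
So 0.477 W = 0.01711 I₀, giving I₀ = 0.477/0.01711 = 27.88 W.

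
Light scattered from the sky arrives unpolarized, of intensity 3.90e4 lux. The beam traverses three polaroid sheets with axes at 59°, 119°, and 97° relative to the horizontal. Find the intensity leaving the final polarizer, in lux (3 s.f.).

Unpolarized light through the first polarizer → I₁ = 3.90e4 lux/2 = 1.95e+04 lux, polarized at 59°.
I₂ = I₁ · cos²(60°) = 1.95e+04 · 0.25 = 4875 lux.
I₃ = I₂ · cos²(22°) = 4875 · 0.8597 = 4191 lux.

I ≈ 4190 lux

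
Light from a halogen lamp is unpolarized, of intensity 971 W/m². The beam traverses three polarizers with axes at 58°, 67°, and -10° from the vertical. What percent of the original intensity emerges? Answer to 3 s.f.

Unpolarized light through the first polarizer → I₁ = 971 W/m²/2 = 485.5 W/m², polarized at 58°.
I₂ = I₁ · cos²(9°) = 485.5 · 0.9755 = 473.6 W/m².
I₃ = I₂ · cos²(77°) = 473.6 · 0.0506 = 23.97 W/m².
That is 2.468% of the incident intensity.

≈ 2.47%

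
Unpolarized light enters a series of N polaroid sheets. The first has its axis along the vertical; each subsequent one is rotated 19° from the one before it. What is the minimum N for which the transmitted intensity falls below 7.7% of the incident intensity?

N = 18

First polarizer halves the unpolarized light: factor 1/2.
Each further stage multiplies by cos²(19°) = 0.894.
After N polarizers: T = 0.5·0.894^(N−1). Require T < 0.077 ⇒ N−1 > ln(0.077/0.5)/ln(0.894) = 16.70, so N−1 ≥ 17 and N = 18.
Check: N=18 gives T = 0.07443 < 0.077; N=17 gives T = 0.08326.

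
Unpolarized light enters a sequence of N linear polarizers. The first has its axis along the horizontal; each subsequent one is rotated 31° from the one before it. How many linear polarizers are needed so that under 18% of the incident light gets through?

First polarizer halves the unpolarized light: factor 1/2.
Each further stage multiplies by cos²(31°) = 0.7347.
After N polarizers: T = 0.5·0.7347^(N−1). Require T < 0.18 ⇒ N−1 > ln(0.18/0.5)/ln(0.7347) = 3.31, so N−1 ≥ 4 and N = 5.
Check: N=5 gives T = 0.1457 < 0.18; N=4 gives T = 0.1983.

N = 5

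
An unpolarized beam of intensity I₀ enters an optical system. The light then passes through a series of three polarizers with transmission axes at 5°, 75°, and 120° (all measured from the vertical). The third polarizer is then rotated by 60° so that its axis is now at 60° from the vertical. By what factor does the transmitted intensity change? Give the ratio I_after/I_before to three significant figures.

I_new/I_old ≈ 1.87

Before rotation:
Unpolarized light through the first polarizer → I₁ = ½ I₀, now polarized at 5°.
I₂ = I₁ cos²(75° − 5°) = 0.5 I₀ · cos²(70°) = 0.05849 I₀.
I₃ = I₂ cos²(120° − 75°) = 0.05849 I₀ · cos²(45°) = 0.02924 I₀.
After rotation:
Unpolarized light through the first polarizer → I₁ = ½ I₀, now polarized at 5°.
I₂ = I₁ cos²(75° − 5°) = 0.5 I₀ · cos²(70°) = 0.05849 I₀.
I₃ = I₂ cos²(60° − 75°) = 0.05849 I₀ · cos²(15°) = 0.05457 I₀.
Ratio = 0.05457 / 0.02924 = 1.866.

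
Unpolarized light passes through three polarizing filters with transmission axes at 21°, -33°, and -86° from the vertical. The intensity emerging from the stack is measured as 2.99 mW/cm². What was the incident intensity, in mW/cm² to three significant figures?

I₀ ≈ 47.8 mW/cm²

Unpolarized light through the first polarizer → I₁ = ½ I₀, now polarized at 21°.
I₂ = I₁ cos²(-33° − 21°) = 0.5 I₀ · cos²(54°) = 0.1727 I₀.
I₃ = I₂ cos²(-86° + 33°) = 0.1727 I₀ · cos²(53°) = 0.06257 I₀.
So 2.99 mW/cm² = 0.06257 I₀, giving I₀ = 2.99/0.06257 = 47.79 mW/cm².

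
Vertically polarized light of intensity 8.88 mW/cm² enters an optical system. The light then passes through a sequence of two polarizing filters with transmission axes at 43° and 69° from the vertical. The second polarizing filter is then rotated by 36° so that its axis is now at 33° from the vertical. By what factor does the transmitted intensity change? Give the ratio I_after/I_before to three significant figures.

I_new/I_old ≈ 1.20

Before rotation:
By Malus's law, I₁ = I₀ cos²(43° − 0°) = I₀ cos²(43°) = 0.5349 I₀.
I₂ = I₁ cos²(69° − 43°) = 0.5349 I₀ · cos²(26°) = 0.4321 I₀.
After rotation:
I₁ = I₀ cos²(43° − 0°) = I₀ cos²(43°) = 0.5349 I₀.
I₂ = I₁ cos²(33° − 43°) = 0.5349 I₀ · cos²(10°) = 0.5187 I₀.
Ratio = 0.5187 / 0.4321 = 1.201.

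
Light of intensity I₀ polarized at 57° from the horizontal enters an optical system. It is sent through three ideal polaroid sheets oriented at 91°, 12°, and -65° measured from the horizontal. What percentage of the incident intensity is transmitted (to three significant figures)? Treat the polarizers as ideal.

≈ 0.127%

By Malus's law, I₁ = I₀ cos²(91° − 57°) = I₀ cos²(34°) = 0.6873 I₀.
I₂ = I₁ cos²(12° − 91°) = 0.6873 I₀ · cos²(79°) = 0.02502 I₀.
I₃ = I₂ cos²(-65° − 12°) = 0.02502 I₀ · cos²(77°) = 0.001266 I₀.
That is 0.1266% of the incident intensity.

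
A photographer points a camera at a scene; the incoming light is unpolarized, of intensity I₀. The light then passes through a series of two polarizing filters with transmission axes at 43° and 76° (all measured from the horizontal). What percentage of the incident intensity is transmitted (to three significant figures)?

≈ 35.2%

Unpolarized light through the first polarizer → I₁ = ½ I₀, now polarized at 43°.
I₂ = I₁ cos²(76° − 43°) = 0.5 I₀ · cos²(33°) = 0.3517 I₀.
That is 35.17% of the incident intensity.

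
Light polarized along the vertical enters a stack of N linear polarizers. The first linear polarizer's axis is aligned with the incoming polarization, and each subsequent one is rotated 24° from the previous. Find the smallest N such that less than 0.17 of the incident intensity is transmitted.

N = 11

First polarizer is aligned with the polarization: full transmission.
Each further stage multiplies by cos²(24°) = 0.8346.
After N polarizers: T = 0.8346^(N−1). Require T < 0.17 ⇒ N−1 > ln(0.17)/ln(0.8346) = 9.80, so N−1 ≥ 10 and N = 11.
Check: N=11 gives T = 0.1639 < 0.17; N=10 gives T = 0.1964.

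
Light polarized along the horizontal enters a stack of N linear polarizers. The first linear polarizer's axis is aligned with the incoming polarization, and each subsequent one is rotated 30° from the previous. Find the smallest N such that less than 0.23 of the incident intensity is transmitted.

First polarizer is aligned with the polarization: full transmission.
Each further stage multiplies by cos²(30°) = 0.75.
After N polarizers: T = 0.75^(N−1). Require T < 0.23 ⇒ N−1 > ln(0.23)/ln(0.75) = 5.11, so N−1 ≥ 6 and N = 7.
Check: N=7 gives T = 0.178 < 0.23; N=6 gives T = 0.2373.

N = 7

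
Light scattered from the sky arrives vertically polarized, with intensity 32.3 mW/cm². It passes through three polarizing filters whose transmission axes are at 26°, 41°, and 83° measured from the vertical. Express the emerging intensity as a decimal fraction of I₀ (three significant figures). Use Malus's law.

By Malus's law, I₁ = 32.3 mW/cm² · cos²(26°) = 26.09 mW/cm².
I₂ = I₁ · cos²(15°) = 26.09 · 0.933 = 24.35 mW/cm².
I₃ = I₂ · cos²(42°) = 24.35 · 0.5523 = 13.44 mW/cm².
Transmitted fraction = 0.4163.

I/I₀ ≈ 0.416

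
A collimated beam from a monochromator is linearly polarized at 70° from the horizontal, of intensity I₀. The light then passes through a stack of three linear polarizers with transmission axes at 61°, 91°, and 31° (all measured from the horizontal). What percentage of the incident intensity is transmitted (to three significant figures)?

I₁ = I₀ cos²(61° − 70°) = I₀ cos²(9°) = 0.9755 I₀.
I₂ = I₁ cos²(91° − 61°) = 0.9755 I₀ · cos²(30°) = 0.7316 I₀.
I₃ = I₂ cos²(31° − 91°) = 0.7316 I₀ · cos²(60°) = 0.1829 I₀.
That is 18.29% of the incident intensity.

≈ 18.3%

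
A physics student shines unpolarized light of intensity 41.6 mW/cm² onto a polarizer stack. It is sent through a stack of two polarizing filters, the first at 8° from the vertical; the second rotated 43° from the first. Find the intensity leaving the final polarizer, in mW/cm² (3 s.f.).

Unpolarized light through the first polarizer → I₁ = 41.6 mW/cm²/2 = 20.8 mW/cm², polarized at 8°.
I₂ = I₁ · cos²(43°) = 20.8 · 0.5349 = 11.13 mW/cm².

I ≈ 11.1 mW/cm²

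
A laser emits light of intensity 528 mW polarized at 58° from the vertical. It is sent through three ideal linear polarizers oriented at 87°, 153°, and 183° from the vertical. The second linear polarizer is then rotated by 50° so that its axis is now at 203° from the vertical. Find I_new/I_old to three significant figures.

I_new/I_old ≈ 1.37

Before rotation:
I₁ = I₀ cos²(87° − 58°) = I₀ cos²(29°) = 0.765 I₀.
I₂ = I₁ cos²(153° − 87°) = 0.765 I₀ · cos²(66°) = 0.1266 I₀.
I₃ = I₂ cos²(183° − 153°) = 0.1266 I₀ · cos²(30°) = 0.09491 I₀.
After rotation:
I₁ = I₀ cos²(87° − 58°) = I₀ cos²(29°) = 0.765 I₀.
Angle between axes 1 and 2: 64°. I₂ = 0.765 I₀ · cos²(64°) = 0.147 I₀.
I₃ = I₂ cos²(183° − 203°) = 0.147 I₀ · cos²(20°) = 0.1298 I₀.
Ratio = 0.1298 / 0.09491 = 1.368.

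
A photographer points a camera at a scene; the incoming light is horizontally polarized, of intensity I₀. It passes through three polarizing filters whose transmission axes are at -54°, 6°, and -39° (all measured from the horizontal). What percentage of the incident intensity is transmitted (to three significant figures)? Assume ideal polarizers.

I₁ = I₀ cos²(-54° − 0°) = I₀ cos²(54°) = 0.3455 I₀.
I₂ = I₁ cos²(6° + 54°) = 0.3455 I₀ · cos²(60°) = 0.08637 I₀.
I₃ = I₂ cos²(-39° − 6°) = 0.08637 I₀ · cos²(45°) = 0.04319 I₀.
That is 4.319% of the incident intensity.

≈ 4.32%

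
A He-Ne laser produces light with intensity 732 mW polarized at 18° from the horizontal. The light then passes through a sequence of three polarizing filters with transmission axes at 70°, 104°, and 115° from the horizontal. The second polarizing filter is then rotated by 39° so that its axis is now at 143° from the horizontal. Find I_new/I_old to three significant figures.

I_new/I_old ≈ 0.101

Before rotation:
I₁ = I₀ cos²(70° − 18°) = I₀ cos²(52°) = 0.379 I₀.
I₂ = I₁ cos²(104° − 70°) = 0.379 I₀ · cos²(34°) = 0.2605 I₀.
I₃ = I₂ cos²(115° − 104°) = 0.2605 I₀ · cos²(11°) = 0.251 I₀.
After rotation:
I₁ = I₀ cos²(70° − 18°) = I₀ cos²(52°) = 0.379 I₀.
I₂ = I₁ cos²(143° − 70°) = 0.379 I₀ · cos²(73°) = 0.0324 I₀.
I₃ = I₂ cos²(115° − 143°) = 0.0324 I₀ · cos²(28°) = 0.02526 I₀.
Ratio = 0.02526 / 0.251 = 0.1006.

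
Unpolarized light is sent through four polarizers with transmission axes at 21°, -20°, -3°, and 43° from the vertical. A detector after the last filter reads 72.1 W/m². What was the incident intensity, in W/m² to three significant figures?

I₀ ≈ 574 W/m²

Unpolarized light through the first polarizer → I₁ = ½ I₀, now polarized at 21°.
I₂ = I₁ cos²(-20° − 21°) = 0.5 I₀ · cos²(41°) = 0.2848 I₀.
I₃ = I₂ cos²(-3° + 20°) = 0.2848 I₀ · cos²(17°) = 0.2604 I₀.
I₄ = I₃ cos²(43° + 3°) = 0.2604 I₀ · cos²(46°) = 0.1257 I₀.
So 72.1 W/m² = 0.1257 I₀, giving I₀ = 72.1/0.1257 = 573.7 W/m².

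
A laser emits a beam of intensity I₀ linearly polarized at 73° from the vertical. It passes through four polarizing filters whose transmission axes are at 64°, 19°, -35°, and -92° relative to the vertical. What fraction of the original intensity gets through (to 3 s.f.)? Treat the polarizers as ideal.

I₁ = I₀ cos²(64° − 73°) = I₀ cos²(9°) = 0.9755 I₀.
I₂ = I₁ cos²(19° − 64°) = 0.9755 I₀ · cos²(45°) = 0.4878 I₀.
I₃ = I₂ cos²(-35° − 19°) = 0.4878 I₀ · cos²(54°) = 0.1685 I₀.
I₄ = I₃ cos²(-92° + 35°) = 0.1685 I₀ · cos²(57°) = 0.04999 I₀.
Transmitted fraction = 0.04999.

≈ 0.0500 I₀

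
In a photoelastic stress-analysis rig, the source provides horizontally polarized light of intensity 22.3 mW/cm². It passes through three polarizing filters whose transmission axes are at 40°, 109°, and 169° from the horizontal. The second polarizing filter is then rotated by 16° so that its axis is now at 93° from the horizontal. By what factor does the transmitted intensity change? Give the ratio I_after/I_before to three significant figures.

I_new/I_old ≈ 0.660

Before rotation:
By Malus's law, I₁ = I₀ cos²(40° − 0°) = I₀ cos²(40°) = 0.5868 I₀.
I₂ = I₁ cos²(109° − 40°) = 0.5868 I₀ · cos²(69°) = 0.07536 I₀.
I₃ = I₂ cos²(169° − 109°) = 0.07536 I₀ · cos²(60°) = 0.01884 I₀.
After rotation:
I₁ = I₀ cos²(40° − 0°) = I₀ cos²(40°) = 0.5868 I₀.
I₂ = I₁ cos²(93° − 40°) = 0.5868 I₀ · cos²(53°) = 0.2125 I₀.
I₃ = I₂ cos²(169° − 93°) = 0.2125 I₀ · cos²(76°) = 0.01244 I₀.
Ratio = 0.01244 / 0.01884 = 0.6602.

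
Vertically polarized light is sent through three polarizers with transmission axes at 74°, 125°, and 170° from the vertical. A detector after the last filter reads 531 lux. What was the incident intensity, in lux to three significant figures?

I₁ = I₀ cos²(74° − 0°) = I₀ cos²(74°) = 0.07598 I₀.
I₂ = I₁ cos²(125° − 74°) = 0.07598 I₀ · cos²(51°) = 0.03009 I₀.
I₃ = I₂ cos²(170° − 125°) = 0.03009 I₀ · cos²(45°) = 0.01504 I₀.
So 531 lux = 0.01504 I₀, giving I₀ = 531/0.01504 = 3.529e+04 lux.

I₀ ≈ 3.53e4 lux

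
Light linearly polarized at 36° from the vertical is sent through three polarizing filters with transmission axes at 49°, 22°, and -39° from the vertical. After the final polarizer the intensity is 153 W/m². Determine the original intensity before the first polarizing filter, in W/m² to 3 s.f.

By Malus's law, I₁ = I₀ cos²(49° − 36°) = I₀ cos²(13°) = 0.9494 I₀.
I₂ = I₁ cos²(22° − 49°) = 0.9494 I₀ · cos²(27°) = 0.7537 I₀.
I₃ = I₂ cos²(-39° − 22°) = 0.7537 I₀ · cos²(61°) = 0.1772 I₀.
So 153 W/m² = 0.1772 I₀, giving I₀ = 153/0.1772 = 863.7 W/m².

I₀ ≈ 864 W/m²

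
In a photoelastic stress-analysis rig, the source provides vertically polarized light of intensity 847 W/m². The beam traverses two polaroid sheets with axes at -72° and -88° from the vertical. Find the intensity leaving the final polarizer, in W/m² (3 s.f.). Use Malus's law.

I ≈ 74.7 W/m²

By Malus's law, I₁ = 847 W/m² · cos²(72°) = 80.88 W/m².
I₂ = I₁ · cos²(16°) = 80.88 · 0.924 = 74.74 W/m².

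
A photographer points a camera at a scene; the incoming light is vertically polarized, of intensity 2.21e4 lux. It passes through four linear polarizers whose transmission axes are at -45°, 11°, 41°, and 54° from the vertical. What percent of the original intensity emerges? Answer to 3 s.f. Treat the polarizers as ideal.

≈ 11.1%

I₁ = 2.21e4 lux · cos²(45°) = 1.105e+04 lux.
I₂ = I₁ · cos²(56°) = 1.105e+04 · 0.3127 = 3455 lux.
I₃ = I₂ · cos²(30°) = 3455 · 0.75 = 2591 lux.
I₄ = I₃ · cos²(13°) = 2591 · 0.9494 = 2460 lux.
That is 11.13% of the incident intensity.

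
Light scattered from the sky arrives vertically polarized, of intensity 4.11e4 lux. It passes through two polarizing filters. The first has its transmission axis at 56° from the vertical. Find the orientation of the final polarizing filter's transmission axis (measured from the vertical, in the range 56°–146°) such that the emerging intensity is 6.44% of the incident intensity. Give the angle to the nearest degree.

I₁ = I₀ cos²(56° − 0°) = I₀ cos²(56°) = 0.3127 I₀.
Need I₂/I₀ = 0.0644, so cos²(θ − 56°) = 0.0644 / 0.3127 = 0.206.
θ − 56° = arccos(√0.206) = 63.0°, giving θ ≈ 56 + 63.0 = 119.0°.

θ ≈ 119°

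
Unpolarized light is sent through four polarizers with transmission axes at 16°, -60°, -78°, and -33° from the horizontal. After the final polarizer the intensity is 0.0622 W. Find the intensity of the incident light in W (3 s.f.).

I₀ ≈ 4.70 W

Unpolarized light through the first polarizer → I₁ = ½ I₀, now polarized at 16°.
I₂ = I₁ cos²(-60° − 16°) = 0.5 I₀ · cos²(76°) = 0.02926 I₀.
I₃ = I₂ cos²(-78° + 60°) = 0.02926 I₀ · cos²(18°) = 0.02647 I₀.
I₄ = I₃ cos²(-33° + 78°) = 0.02647 I₀ · cos²(45°) = 0.01323 I₀.
So 0.0622 W = 0.01323 I₀, giving I₀ = 0.0622/0.01323 = 4.7 W.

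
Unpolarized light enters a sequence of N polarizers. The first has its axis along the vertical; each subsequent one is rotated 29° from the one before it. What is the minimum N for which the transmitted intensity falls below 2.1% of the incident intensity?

N = 13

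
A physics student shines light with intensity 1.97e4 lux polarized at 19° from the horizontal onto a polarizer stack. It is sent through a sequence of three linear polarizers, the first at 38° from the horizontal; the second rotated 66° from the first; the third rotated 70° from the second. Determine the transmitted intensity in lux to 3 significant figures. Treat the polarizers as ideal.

I₁ = 1.97e4 lux · cos²(19°) = 1.761e+04 lux.
I₂ = I₁ · cos²(66°) = 1.761e+04 · 0.1654 = 2914 lux.
I₃ = I₂ · cos²(70°) = 2914 · 0.117 = 340.8 lux.

I ≈ 341 lux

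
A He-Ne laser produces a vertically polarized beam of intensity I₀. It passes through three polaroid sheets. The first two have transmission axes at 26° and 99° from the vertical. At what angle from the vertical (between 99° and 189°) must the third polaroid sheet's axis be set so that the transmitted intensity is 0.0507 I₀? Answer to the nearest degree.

θ ≈ 130°

I₁ = I₀ cos²(26° − 0°) = I₀ cos²(26°) = 0.8078 I₀.
I₂ = I₁ cos²(99° − 26°) = 0.8078 I₀ · cos²(73°) = 0.06905 I₀.
Need I₃/I₀ = 0.0507, so cos²(θ − 99°) = 0.0507 / 0.06905 = 0.7342.
θ − 99° = arccos(√0.7342) = 31.0°, giving θ ≈ 99 + 31.0 = 130.0°.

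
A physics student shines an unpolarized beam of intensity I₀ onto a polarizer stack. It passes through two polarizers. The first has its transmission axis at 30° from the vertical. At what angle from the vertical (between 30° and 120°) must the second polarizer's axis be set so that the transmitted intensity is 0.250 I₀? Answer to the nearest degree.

Unpolarized light through the first polarizer → I₁ = ½ I₀, now polarized at 30°.
Need I₂/I₀ = 0.25, so cos²(θ − 30°) = 0.25 / 0.5 = 0.5.
θ − 30° = arccos(√0.5) = 45.0°, giving θ ≈ 30 + 45.0 = 75.0°.

θ ≈ 75°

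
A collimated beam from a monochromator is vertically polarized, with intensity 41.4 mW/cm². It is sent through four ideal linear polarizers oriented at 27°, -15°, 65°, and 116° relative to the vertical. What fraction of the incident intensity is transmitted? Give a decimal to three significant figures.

By Malus's law, I₁ = 41.4 mW/cm² · cos²(27°) = 32.87 mW/cm².
I₂ = I₁ · cos²(42°) = 32.87 · 0.5523 = 18.15 mW/cm².
I₃ = I₂ · cos²(80°) = 18.15 · 0.03015 = 0.5473 mW/cm².
I₄ = I₃ · cos²(51°) = 0.5473 · 0.396 = 0.2168 mW/cm².
Transmitted fraction = 0.005236.

I/I₀ ≈ 0.00524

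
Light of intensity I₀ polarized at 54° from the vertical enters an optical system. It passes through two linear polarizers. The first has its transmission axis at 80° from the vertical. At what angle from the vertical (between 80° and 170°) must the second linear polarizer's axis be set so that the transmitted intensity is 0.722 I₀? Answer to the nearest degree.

I₁ = I₀ cos²(80° − 54°) = I₀ cos²(26°) = 0.8078 I₀.
Need I₂/I₀ = 0.722, so cos²(θ − 80°) = 0.722 / 0.8078 = 0.8938.
θ − 80° = arccos(√0.8938) = 19.0°, giving θ ≈ 80 + 19.0 = 99.0°.

θ ≈ 99°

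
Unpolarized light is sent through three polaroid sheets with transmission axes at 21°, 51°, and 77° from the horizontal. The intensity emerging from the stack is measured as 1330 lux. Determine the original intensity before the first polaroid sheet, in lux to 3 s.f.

Unpolarized light through the first polarizer → I₁ = ½ I₀, now polarized at 21°.
I₂ = I₁ cos²(51° − 21°) = 0.5 I₀ · cos²(30°) = 0.375 I₀.
I₃ = I₂ cos²(77° − 51°) = 0.375 I₀ · cos²(26°) = 0.3029 I₀.
So 1330 lux = 0.3029 I₀, giving I₀ = 1330/0.3029 = 4390 lux.

I₀ ≈ 4390 lux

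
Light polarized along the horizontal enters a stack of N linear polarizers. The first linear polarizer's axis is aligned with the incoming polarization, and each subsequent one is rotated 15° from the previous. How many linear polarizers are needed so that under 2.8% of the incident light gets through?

N = 53

First polarizer is aligned with the polarization: full transmission.
Each further stage multiplies by cos²(15°) = 0.933.
After N polarizers: T = 0.933^(N−1). Require T < 0.028 ⇒ N−1 > ln(0.028)/ln(0.933) = 51.57, so N−1 ≥ 52 and N = 53.
Check: N=53 gives T = 0.02717 < 0.028; N=52 gives T = 0.02912.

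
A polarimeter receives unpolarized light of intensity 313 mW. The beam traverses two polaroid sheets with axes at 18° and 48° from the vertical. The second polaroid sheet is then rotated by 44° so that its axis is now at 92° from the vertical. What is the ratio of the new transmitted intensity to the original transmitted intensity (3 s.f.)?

I_new/I_old ≈ 0.101

Before rotation:
Unpolarized light through the first polarizer → I₁ = ½ I₀, now polarized at 18°.
I₂ = I₁ cos²(48° − 18°) = 0.5 I₀ · cos²(30°) = 0.375 I₀.
After rotation:
Unpolarized light through the first polarizer → I₁ = ½ I₀, now polarized at 18°.
I₂ = I₁ cos²(92° − 18°) = 0.5 I₀ · cos²(74°) = 0.03799 I₀.
Ratio = 0.03799 / 0.375 = 0.1013.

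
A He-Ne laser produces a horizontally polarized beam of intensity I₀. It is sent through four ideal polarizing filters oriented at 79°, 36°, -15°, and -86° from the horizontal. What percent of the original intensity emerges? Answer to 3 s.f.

By Malus's law, I₁ = I₀ cos²(79° − 0°) = I₀ cos²(79°) = 0.03641 I₀.
I₂ = I₁ cos²(36° − 79°) = 0.03641 I₀ · cos²(43°) = 0.01947 I₀.
I₃ = I₂ cos²(-15° − 36°) = 0.01947 I₀ · cos²(51°) = 0.007713 I₀.
I₄ = I₃ cos²(-86° + 15°) = 0.007713 I₀ · cos²(71°) = 0.0008175 I₀.
That is 0.08175% of the incident intensity.

≈ 0.0817%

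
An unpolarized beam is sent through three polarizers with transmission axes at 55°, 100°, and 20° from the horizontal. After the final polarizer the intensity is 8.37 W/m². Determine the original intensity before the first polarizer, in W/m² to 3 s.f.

Unpolarized light through the first polarizer → I₁ = ½ I₀, now polarized at 55°.
I₂ = I₁ cos²(100° − 55°) = 0.5 I₀ · cos²(45°) = 0.25 I₀.
I₃ = I₂ cos²(20° − 100°) = 0.25 I₀ · cos²(80°) = 0.007538 I₀.
So 8.37 W/m² = 0.007538 I₀, giving I₀ = 8.37/0.007538 = 1110 W/m².

I₀ ≈ 1110 W/m²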